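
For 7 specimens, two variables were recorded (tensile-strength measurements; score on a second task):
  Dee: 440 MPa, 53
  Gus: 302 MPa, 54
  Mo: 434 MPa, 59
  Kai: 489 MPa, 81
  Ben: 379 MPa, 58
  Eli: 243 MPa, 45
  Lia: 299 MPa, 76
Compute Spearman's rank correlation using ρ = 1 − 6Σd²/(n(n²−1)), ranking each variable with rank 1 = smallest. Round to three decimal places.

Ranks of variable 1: 6, 3, 5, 7, 4, 1, 2
Ranks of variable 2: 2, 3, 5, 7, 4, 1, 6
d = r₁ − r₂: 4, 0, 0, 0, 0, 0, -4
d²: 16, 0, 0, 0, 0, 0, 16; Σd² = 32
ρ = 1 − 6·32/(7·48) = 1 − 192/336 = 0.429

0.429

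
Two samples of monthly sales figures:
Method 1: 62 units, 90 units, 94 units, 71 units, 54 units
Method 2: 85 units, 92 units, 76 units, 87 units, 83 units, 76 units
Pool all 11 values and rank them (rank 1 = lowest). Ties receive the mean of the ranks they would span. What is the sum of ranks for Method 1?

26

Sorted (ascending): 54, 62, 71, 76, 76, 83, 85, 87, 90, 92, 94
The 2 values of 76 occupy positions 4–5 → average rank (4+5)/2 = 4.5.
Method 1 values → pooled ranks: 62→2, 90→9, 94→11, 71→3, 54→1
Rank sum = 2 + 9 + 11 + 3 + 1 = 26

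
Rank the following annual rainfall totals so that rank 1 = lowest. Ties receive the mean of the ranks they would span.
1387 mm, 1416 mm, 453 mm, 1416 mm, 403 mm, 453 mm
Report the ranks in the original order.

4, 5.5, 2.5, 5.5, 1, 2.5

Sorted (ascending): 403, 453, 453, 1387, 1416, 1416
The 2 values of 453 occupy positions 2–3 → average rank (2+3)/2 = 2.5.
The 2 values of 1416 occupy positions 5–6 → average rank (5+6)/2 = 5.5.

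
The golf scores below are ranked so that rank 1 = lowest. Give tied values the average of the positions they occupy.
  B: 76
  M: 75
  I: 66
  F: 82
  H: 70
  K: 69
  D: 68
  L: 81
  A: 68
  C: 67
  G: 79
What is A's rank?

Sorted (ascending): 66, 67, 68, 68, 69, 70, 75, 76, 79, 81, 82
The 2 values of 68 occupy positions 3–4 → average rank (3+4)/2 = 3.5.
A has value 68 → rank 3.5.

3.5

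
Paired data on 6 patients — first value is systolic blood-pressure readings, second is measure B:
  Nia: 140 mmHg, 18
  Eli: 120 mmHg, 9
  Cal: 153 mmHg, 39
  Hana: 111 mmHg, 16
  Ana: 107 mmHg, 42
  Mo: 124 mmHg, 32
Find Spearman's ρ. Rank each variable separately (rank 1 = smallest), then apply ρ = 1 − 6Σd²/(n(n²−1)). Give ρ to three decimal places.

0.029

Ranks of variable 1: 5, 3, 6, 2, 1, 4
Ranks of variable 2: 3, 1, 5, 2, 6, 4
d = r₁ − r₂: 2, 2, 1, 0, -5, 0
d²: 4, 4, 1, 0, 25, 0; Σd² = 34
ρ = 1 − 6·34/(6·35) = 1 − 204/210 = 0.029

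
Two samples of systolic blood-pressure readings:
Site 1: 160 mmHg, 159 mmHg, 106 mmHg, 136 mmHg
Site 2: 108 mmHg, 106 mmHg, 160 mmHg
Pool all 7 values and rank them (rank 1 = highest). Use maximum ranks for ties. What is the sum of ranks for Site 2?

14

Sorted (descending): 160, 160, 159, 136, 108, 106, 106
The 2 values of 160 occupy positions 1–2 → each gets rank 2.
The 2 values of 106 occupy positions 6–7 → each gets rank 7.
Site 2 values → pooled ranks: 108→5, 106→7, 160→2
Rank sum = 5 + 7 + 2 = 14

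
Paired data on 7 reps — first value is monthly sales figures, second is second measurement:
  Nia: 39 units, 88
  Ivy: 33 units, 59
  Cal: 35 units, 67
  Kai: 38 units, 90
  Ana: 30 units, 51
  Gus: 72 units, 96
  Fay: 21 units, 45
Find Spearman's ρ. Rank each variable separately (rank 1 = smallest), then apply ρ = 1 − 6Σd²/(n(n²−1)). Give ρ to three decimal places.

0.964

Ranks of variable 1: 6, 3, 4, 5, 2, 7, 1
Ranks of variable 2: 5, 3, 4, 6, 2, 7, 1
d = r₁ − r₂: 1, 0, 0, -1, 0, 0, 0
d²: 1, 0, 0, 1, 0, 0, 0; Σd² = 2
ρ = 1 − 6·2/(7·48) = 1 − 12/336 = 0.964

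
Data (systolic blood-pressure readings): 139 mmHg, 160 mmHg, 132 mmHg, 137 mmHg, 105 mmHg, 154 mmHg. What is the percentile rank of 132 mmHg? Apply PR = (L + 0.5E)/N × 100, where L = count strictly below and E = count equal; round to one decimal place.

25.0

N = 6.
Strictly below 132: 1. Equal to 132: 1.
PR = (1 + 0.5·1)/6 × 100 = 25.0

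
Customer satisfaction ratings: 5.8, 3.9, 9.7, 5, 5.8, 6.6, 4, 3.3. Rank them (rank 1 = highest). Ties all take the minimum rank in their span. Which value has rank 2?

Sorted (descending): 9.7, 6.6, 5.8, 5.8, 5, 4, 3.9, 3.3
The 2 values of 5.8 occupy positions 3–4 → each gets rank 3.
Rank 2 → value 6.6.

6.6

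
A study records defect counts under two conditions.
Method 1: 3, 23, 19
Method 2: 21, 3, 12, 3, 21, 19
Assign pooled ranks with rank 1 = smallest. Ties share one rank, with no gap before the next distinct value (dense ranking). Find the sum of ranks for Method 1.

9

Sorted (ascending): 3, 3, 3, 12, 19, 19, 21, 21, 23
The 3 values of 3 share dense rank 1.
The 2 values of 19 share dense rank 3.
The 2 values of 21 share dense rank 4.
Remaining distinct values take the next consecutive integers.
Method 1 values → pooled ranks: 3→1, 23→5, 19→3
Rank sum = 1 + 5 + 3 = 9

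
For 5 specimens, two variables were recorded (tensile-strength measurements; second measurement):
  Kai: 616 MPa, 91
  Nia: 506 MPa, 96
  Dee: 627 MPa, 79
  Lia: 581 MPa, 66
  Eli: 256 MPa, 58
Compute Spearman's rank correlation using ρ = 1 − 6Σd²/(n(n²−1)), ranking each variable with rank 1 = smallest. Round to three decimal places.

Ranks of variable 1: 4, 2, 5, 3, 1
Ranks of variable 2: 4, 5, 3, 2, 1
d = r₁ − r₂: 0, -3, 2, 1, 0
d²: 0, 9, 4, 1, 0; Σd² = 14
ρ = 1 − 6·14/(5·24) = 1 − 84/120 = 0.300

0.300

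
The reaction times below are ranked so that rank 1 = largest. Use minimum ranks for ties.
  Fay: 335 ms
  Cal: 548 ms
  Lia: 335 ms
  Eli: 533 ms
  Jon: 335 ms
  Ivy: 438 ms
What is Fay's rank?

Sorted (descending): 548, 533, 438, 335, 335, 335
The 3 values of 335 occupy positions 4–6 → each gets rank 4.
Fay has value 335 ms → rank 4.

4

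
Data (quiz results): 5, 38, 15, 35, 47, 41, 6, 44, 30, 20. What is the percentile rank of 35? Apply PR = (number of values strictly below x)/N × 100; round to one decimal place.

50.0

N = 10.
Strictly below 35: 5. Equal to 35: 1.
PR = 5/10 × 100 = 50.0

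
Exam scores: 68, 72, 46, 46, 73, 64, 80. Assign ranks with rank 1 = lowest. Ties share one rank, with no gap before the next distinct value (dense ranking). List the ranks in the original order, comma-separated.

Sorted (ascending): 46, 46, 64, 68, 72, 73, 80
The 2 values of 46 share dense rank 1.
Remaining distinct values take the next consecutive integers.

3, 4, 1, 1, 5, 2, 6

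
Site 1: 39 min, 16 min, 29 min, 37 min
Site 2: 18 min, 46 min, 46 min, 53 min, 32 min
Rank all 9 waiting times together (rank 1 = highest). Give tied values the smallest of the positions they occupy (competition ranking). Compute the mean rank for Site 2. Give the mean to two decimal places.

3.80

Sorted (descending): 53, 46, 46, 39, 37, 32, 29, 18, 16
The 2 values of 46 occupy positions 2–3 → each gets rank 2.
Site 2 values → pooled ranks: 18→8, 46→2, 46→2, 53→1, 32→6
Mean rank = (8 + 2 + 2 + 1 + 6) / 5 = 3.80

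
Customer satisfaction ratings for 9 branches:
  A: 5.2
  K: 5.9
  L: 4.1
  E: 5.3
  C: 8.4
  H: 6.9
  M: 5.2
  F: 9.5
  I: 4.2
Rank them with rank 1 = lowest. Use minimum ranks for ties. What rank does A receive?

Sorted (ascending): 4.1, 4.2, 5.2, 5.2, 5.3, 5.9, 6.9, 8.4, 9.5
The 2 values of 5.2 occupy positions 3–4 → each gets rank 3.
A has value 5.2 → rank 3.

3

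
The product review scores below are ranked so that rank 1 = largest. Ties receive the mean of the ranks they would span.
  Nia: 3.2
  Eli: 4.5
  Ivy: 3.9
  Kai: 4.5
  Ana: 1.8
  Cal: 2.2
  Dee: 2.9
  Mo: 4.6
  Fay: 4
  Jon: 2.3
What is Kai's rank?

2.5

Sorted (descending): 4.6, 4.5, 4.5, 4, 3.9, 3.2, 2.9, 2.3, 2.2, 1.8
The 2 values of 4.5 occupy positions 2–3 → average rank (2+3)/2 = 2.5.
Kai has value 4.5 → rank 2.5.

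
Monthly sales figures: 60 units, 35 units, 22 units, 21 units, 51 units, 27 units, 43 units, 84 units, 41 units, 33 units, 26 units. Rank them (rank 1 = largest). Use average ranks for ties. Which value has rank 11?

Sorted (descending): 84, 60, 51, 43, 41, 35, 33, 27, 26, 22, 21
No ties — each value takes its position as its rank.
Rank 11 → value 21.

21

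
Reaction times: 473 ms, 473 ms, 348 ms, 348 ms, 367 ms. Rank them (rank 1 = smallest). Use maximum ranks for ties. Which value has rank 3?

367

Sorted (ascending): 348, 348, 367, 473, 473
The 2 values of 348 occupy positions 1–2 → each gets rank 2.
The 2 values of 473 occupy positions 4–5 → each gets rank 5.
Rank 3 → value 367.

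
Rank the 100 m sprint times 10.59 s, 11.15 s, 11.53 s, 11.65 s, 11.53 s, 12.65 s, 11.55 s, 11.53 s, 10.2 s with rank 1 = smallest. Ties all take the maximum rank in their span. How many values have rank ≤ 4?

Sorted (ascending): 10.2, 10.59, 11.15, 11.53, 11.53, 11.53, 11.55, 11.65, 12.65
The 3 values of 11.53 occupy positions 4–6 → each gets rank 6.
Ranks ≤ 4: {1, 2, 3} → 3 values.

3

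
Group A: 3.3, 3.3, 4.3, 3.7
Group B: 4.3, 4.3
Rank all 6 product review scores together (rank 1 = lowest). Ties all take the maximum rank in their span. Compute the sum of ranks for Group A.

Sorted (ascending): 3.3, 3.3, 3.7, 4.3, 4.3, 4.3
The 2 values of 3.3 occupy positions 1–2 → each gets rank 2.
The 3 values of 4.3 occupy positions 4–6 → each gets rank 6.
Group A values → pooled ranks: 3.3→2, 3.3→2, 4.3→6, 3.7→3
Rank sum = 2 + 2 + 6 + 3 = 13

13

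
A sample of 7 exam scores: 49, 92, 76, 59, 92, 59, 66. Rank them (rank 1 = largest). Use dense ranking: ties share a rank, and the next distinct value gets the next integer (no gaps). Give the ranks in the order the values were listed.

Sorted (descending): 92, 92, 76, 66, 59, 59, 49
The 2 values of 92 share dense rank 1.
The 2 values of 59 share dense rank 4.
Remaining distinct values take the next consecutive integers.

5, 1, 2, 4, 1, 4, 3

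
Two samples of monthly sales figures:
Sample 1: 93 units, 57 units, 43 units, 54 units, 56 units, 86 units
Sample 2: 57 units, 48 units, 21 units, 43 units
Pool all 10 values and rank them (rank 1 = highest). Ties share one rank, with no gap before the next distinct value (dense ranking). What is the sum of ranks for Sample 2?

Sorted (descending): 93, 86, 57, 57, 56, 54, 48, 43, 43, 21
The 2 values of 57 share dense rank 3.
The 2 values of 43 share dense rank 7.
Remaining distinct values take the next consecutive integers.
Sample 2 values → pooled ranks: 57→3, 48→6, 21→8, 43→7
Rank sum = 3 + 6 + 8 + 7 = 24

24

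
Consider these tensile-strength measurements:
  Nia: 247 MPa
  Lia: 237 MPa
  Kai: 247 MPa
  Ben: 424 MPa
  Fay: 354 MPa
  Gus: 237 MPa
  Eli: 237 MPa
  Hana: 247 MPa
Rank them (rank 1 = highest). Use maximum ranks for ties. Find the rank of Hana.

5

Sorted (descending): 424, 354, 247, 247, 247, 237, 237, 237
The 3 values of 247 occupy positions 3–5 → each gets rank 5.
The 3 values of 237 occupy positions 6–8 → each gets rank 8.
Hana has value 247 MPa → rank 5.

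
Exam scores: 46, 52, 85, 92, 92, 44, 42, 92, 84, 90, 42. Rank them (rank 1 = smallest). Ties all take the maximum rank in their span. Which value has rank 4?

46

Sorted (ascending): 42, 42, 44, 46, 52, 84, 85, 90, 92, 92, 92
The 2 values of 42 occupy positions 1–2 → each gets rank 2.
The 3 values of 92 occupy positions 9–11 → each gets rank 11.
Rank 4 → value 46.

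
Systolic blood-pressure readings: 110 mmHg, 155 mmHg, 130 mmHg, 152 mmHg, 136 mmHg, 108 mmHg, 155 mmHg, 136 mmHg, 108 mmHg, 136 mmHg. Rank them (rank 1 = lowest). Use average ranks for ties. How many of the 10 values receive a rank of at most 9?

8

Sorted (ascending): 108, 108, 110, 130, 136, 136, 136, 152, 155, 155
The 2 values of 108 occupy positions 1–2 → average rank (1+2)/2 = 1.5.
The 3 values of 136 occupy positions 5–7 → average rank 6.
The 2 values of 155 occupy positions 9–10 → average rank (9+10)/2 = 9.5.
Ranks ≤ 9: {1.5, 1.5, 3, 4, 6, 6, 6, 8} → 8 values.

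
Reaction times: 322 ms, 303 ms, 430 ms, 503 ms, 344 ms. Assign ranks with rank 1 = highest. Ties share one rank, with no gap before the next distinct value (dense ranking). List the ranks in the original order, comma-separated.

4, 5, 2, 1, 3

Sorted (descending): 503, 430, 344, 322, 303
No ties — each value takes its position as its rank.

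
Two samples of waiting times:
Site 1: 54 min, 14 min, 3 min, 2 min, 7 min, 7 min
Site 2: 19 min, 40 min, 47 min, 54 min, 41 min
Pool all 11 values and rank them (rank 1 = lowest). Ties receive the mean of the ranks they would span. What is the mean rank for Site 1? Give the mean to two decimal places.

Sorted (ascending): 2, 3, 7, 7, 14, 19, 40, 41, 47, 54, 54
The 2 values of 7 occupy positions 3–4 → average rank (3+4)/2 = 3.5.
The 2 values of 54 occupy positions 10–11 → average rank (10+11)/2 = 10.5.
Site 1 values → pooled ranks: 54→10.5, 14→5, 3→2, 2→1, 7→3.5, 7→3.5
Mean rank = (10.5 + 5 + 2 + 1 + 3.5 + 3.5) / 6 = 4.25

4.25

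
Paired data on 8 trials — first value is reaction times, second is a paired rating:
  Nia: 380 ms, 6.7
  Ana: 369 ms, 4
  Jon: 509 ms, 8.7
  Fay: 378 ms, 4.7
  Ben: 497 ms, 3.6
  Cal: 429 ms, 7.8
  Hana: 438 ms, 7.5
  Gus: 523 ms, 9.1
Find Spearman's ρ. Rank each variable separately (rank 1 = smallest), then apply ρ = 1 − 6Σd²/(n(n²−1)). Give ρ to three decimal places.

0.619

Ranks of variable 1: 3, 1, 7, 2, 6, 4, 5, 8
Ranks of variable 2: 4, 2, 7, 3, 1, 6, 5, 8
d = r₁ − r₂: -1, -1, 0, -1, 5, -2, 0, 0
d²: 1, 1, 0, 1, 25, 4, 0, 0; Σd² = 32
ρ = 1 − 6·32/(8·63) = 1 − 192/504 = 0.619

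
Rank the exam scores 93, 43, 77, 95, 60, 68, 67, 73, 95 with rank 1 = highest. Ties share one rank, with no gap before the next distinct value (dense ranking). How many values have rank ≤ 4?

Sorted (descending): 95, 95, 93, 77, 73, 68, 67, 60, 43
The 2 values of 95 share dense rank 1.
Remaining distinct values take the next consecutive integers.
Ranks ≤ 4: {1, 1, 2, 3, 4} → 5 values.

5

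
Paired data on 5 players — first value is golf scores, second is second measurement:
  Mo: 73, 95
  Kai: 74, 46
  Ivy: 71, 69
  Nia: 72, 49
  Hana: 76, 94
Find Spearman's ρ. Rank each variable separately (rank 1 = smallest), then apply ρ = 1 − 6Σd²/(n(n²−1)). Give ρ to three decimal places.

Ranks of variable 1: 3, 4, 1, 2, 5
Ranks of variable 2: 5, 1, 3, 2, 4
d = r₁ − r₂: -2, 3, -2, 0, 1
d²: 4, 9, 4, 0, 1; Σd² = 18
ρ = 1 − 6·18/(5·24) = 1 − 108/120 = 0.100

0.100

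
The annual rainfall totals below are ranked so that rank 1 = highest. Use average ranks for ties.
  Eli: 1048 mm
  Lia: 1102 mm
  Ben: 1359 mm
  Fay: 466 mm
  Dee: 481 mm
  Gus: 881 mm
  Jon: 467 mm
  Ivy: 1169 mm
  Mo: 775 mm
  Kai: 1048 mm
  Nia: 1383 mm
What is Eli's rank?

5.5

Sorted (descending): 1383, 1359, 1169, 1102, 1048, 1048, 881, 775, 481, 467, 466
The 2 values of 1048 occupy positions 5–6 → average rank (5+6)/2 = 5.5.
Eli has value 1048 mm → rank 5.5.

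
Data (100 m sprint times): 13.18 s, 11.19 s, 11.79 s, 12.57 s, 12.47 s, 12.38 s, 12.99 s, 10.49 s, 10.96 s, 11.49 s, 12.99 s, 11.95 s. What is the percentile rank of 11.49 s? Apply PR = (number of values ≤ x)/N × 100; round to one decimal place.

33.3

N = 12.
Strictly below 11.49: 3. Equal to 11.49: 1.
PR = 4/12 × 100 = 33.3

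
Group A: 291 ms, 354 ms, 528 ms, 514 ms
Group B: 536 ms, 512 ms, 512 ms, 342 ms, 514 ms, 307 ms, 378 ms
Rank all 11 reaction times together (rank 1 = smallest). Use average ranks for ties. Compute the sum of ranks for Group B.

42.5

Sorted (ascending): 291, 307, 342, 354, 378, 512, 512, 514, 514, 528, 536
The 2 values of 512 occupy positions 6–7 → average rank (6+7)/2 = 6.5.
The 2 values of 514 occupy positions 8–9 → average rank (8+9)/2 = 8.5.
Group B values → pooled ranks: 536→11, 512→6.5, 512→6.5, 342→3, 514→8.5, 307→2, 378→5
Rank sum = 11 + 6.5 + 6.5 + 3 + 8.5 + 2 + 5 = 42.5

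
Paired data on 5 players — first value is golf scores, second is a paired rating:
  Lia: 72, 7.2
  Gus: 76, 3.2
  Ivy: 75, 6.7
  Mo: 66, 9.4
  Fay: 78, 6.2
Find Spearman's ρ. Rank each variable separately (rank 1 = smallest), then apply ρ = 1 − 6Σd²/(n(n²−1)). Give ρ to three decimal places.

-0.900

Ranks of variable 1: 2, 4, 3, 1, 5
Ranks of variable 2: 4, 1, 3, 5, 2
d = r₁ − r₂: -2, 3, 0, -4, 3
d²: 4, 9, 0, 16, 9; Σd² = 38
ρ = 1 − 6·38/(5·24) = 1 − 228/120 = -0.900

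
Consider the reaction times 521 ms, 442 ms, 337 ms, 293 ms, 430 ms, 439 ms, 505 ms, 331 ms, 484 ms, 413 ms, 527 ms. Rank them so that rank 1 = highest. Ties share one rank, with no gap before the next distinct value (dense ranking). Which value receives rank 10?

331

Sorted (descending): 527, 521, 505, 484, 442, 439, 430, 413, 337, 331, 293
No ties — each value takes its position as its rank.
Rank 10 → value 331.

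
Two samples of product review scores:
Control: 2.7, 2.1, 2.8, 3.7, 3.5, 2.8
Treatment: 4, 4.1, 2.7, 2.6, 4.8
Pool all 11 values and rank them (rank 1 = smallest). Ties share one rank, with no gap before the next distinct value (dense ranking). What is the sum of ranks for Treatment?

Sorted (ascending): 2.1, 2.6, 2.7, 2.7, 2.8, 2.8, 3.5, 3.7, 4, 4.1, 4.8
The 2 values of 2.7 share dense rank 3.
The 2 values of 2.8 share dense rank 4.
Remaining distinct values take the next consecutive integers.
Treatment values → pooled ranks: 4→7, 4.1→8, 2.7→3, 2.6→2, 4.8→9
Rank sum = 7 + 8 + 3 + 2 + 9 = 29

29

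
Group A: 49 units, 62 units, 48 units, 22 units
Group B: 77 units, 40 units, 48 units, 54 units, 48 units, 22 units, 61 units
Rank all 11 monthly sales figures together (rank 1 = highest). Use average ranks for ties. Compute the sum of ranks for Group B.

41.5

Sorted (descending): 77, 62, 61, 54, 49, 48, 48, 48, 40, 22, 22
The 3 values of 48 occupy positions 6–8 → average rank 7.
The 2 values of 22 occupy positions 10–11 → average rank (10+11)/2 = 10.5.
Group B values → pooled ranks: 77→1, 40→9, 48→7, 54→4, 48→7, 22→10.5, 61→3
Rank sum = 1 + 9 + 7 + 4 + 7 + 10.5 + 3 = 41.5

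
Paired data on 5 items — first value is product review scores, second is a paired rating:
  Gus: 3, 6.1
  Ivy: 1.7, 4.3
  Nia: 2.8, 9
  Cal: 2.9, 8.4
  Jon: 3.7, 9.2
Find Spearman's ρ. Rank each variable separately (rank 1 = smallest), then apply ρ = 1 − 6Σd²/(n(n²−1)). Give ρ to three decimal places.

0.600

Ranks of variable 1: 4, 1, 2, 3, 5
Ranks of variable 2: 2, 1, 4, 3, 5
d = r₁ − r₂: 2, 0, -2, 0, 0
d²: 4, 0, 4, 0, 0; Σd² = 8
ρ = 1 − 6·8/(5·24) = 1 − 48/120 = 0.600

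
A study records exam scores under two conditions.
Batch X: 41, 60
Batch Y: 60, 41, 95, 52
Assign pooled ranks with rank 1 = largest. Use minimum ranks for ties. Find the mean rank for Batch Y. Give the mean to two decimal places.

Sorted (descending): 95, 60, 60, 52, 41, 41
The 2 values of 60 occupy positions 2–3 → each gets rank 2.
The 2 values of 41 occupy positions 5–6 → each gets rank 5.
Batch Y values → pooled ranks: 60→2, 41→5, 95→1, 52→4
Mean rank = (2 + 5 + 1 + 4) / 4 = 3.00

3.00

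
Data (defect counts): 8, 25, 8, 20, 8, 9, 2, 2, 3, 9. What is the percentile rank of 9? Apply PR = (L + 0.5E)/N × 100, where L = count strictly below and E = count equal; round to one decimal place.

70.0

N = 10.
Strictly below 9: 6. Equal to 9: 2.
PR = (6 + 0.5·2)/10 × 100 = 70.0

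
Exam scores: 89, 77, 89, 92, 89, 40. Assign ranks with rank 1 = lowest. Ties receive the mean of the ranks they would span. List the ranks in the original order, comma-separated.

Sorted (ascending): 40, 77, 89, 89, 89, 92
The 3 values of 89 occupy positions 3–5 → average rank 4.

4, 2, 4, 6, 4, 1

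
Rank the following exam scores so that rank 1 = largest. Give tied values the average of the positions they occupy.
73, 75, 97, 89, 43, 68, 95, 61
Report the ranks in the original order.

Sorted (descending): 97, 95, 89, 75, 73, 68, 61, 43
No ties — each value takes its position as its rank.

5, 4, 1, 3, 8, 6, 2, 7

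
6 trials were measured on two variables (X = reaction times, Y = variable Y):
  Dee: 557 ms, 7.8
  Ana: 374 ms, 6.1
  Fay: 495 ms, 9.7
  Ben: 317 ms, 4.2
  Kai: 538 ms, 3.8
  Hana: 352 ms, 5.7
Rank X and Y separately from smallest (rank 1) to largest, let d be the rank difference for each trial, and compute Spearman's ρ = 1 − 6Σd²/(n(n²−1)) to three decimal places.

0.314

Ranks of variable 1: 6, 3, 4, 1, 5, 2
Ranks of variable 2: 5, 4, 6, 2, 1, 3
d = r₁ − r₂: 1, -1, -2, -1, 4, -1
d²: 1, 1, 4, 1, 16, 1; Σd² = 24
ρ = 1 − 6·24/(6·35) = 1 − 144/210 = 0.314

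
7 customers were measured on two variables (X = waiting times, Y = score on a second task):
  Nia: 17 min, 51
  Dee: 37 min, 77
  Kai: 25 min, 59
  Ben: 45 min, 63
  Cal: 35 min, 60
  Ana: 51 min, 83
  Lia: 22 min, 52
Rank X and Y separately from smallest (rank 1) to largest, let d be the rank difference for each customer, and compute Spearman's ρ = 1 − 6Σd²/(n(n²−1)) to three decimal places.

0.964

Ranks of variable 1: 1, 5, 3, 6, 4, 7, 2
Ranks of variable 2: 1, 6, 3, 5, 4, 7, 2
d = r₁ − r₂: 0, -1, 0, 1, 0, 0, 0
d²: 0, 1, 0, 1, 0, 0, 0; Σd² = 2
ρ = 1 − 6·2/(7·48) = 1 − 12/336 = 0.964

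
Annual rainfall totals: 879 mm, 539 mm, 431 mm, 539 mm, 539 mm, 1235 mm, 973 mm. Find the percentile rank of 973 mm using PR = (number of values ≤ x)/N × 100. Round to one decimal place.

85.7

N = 7.
Strictly below 973: 5. Equal to 973: 1.
PR = 6/7 × 100 = 85.7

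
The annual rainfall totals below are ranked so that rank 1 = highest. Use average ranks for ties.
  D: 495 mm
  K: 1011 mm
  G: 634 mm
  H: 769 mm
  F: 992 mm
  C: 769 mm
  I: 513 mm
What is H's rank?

3.5

Sorted (descending): 1011, 992, 769, 769, 634, 513, 495
The 2 values of 769 occupy positions 3–4 → average rank (3+4)/2 = 3.5.
H has value 769 mm → rank 3.5.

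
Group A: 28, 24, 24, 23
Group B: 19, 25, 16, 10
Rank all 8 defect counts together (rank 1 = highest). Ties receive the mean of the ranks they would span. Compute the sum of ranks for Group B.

23

Sorted (descending): 28, 25, 24, 24, 23, 19, 16, 10
The 2 values of 24 occupy positions 3–4 → average rank (3+4)/2 = 3.5.
Group B values → pooled ranks: 19→6, 25→2, 16→7, 10→8
Rank sum = 6 + 2 + 7 + 8 = 23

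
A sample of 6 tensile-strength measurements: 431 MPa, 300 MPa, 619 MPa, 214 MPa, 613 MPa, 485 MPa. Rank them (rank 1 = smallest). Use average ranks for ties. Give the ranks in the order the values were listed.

3, 2, 6, 1, 5, 4

Sorted (ascending): 214, 300, 431, 485, 613, 619
No ties — each value takes its position as its rank.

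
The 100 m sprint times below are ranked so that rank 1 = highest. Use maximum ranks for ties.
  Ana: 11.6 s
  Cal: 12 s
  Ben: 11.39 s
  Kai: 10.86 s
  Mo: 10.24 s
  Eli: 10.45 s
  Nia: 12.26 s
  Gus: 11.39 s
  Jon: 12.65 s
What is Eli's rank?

8

Sorted (descending): 12.65, 12.26, 12, 11.6, 11.39, 11.39, 10.86, 10.45, 10.24
The 2 values of 11.39 occupy positions 5–6 → each gets rank 6.
Eli has value 10.45 s → rank 8.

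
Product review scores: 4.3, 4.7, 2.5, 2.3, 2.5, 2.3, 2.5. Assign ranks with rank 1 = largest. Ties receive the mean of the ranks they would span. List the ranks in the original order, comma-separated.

Sorted (descending): 4.7, 4.3, 2.5, 2.5, 2.5, 2.3, 2.3
The 3 values of 2.5 occupy positions 3–5 → average rank 4.
The 2 values of 2.3 occupy positions 6–7 → average rank (6+7)/2 = 6.5.

2, 1, 4, 6.5, 4, 6.5, 4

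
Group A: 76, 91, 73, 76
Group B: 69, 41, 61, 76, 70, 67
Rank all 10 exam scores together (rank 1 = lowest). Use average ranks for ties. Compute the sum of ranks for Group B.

Sorted (ascending): 41, 61, 67, 69, 70, 73, 76, 76, 76, 91
The 3 values of 76 occupy positions 7–9 → average rank 8.
Group B values → pooled ranks: 69→4, 41→1, 61→2, 76→8, 70→5, 67→3
Rank sum = 4 + 1 + 2 + 8 + 5 + 3 = 23

23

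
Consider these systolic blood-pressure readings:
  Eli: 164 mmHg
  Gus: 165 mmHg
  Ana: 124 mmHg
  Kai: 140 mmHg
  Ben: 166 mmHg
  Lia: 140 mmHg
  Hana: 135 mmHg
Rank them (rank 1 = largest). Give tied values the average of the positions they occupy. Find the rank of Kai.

4.5

Sorted (descending): 166, 165, 164, 140, 140, 135, 124
The 2 values of 140 occupy positions 4–5 → average rank (4+5)/2 = 4.5.
Kai has value 140 mmHg → rank 4.5.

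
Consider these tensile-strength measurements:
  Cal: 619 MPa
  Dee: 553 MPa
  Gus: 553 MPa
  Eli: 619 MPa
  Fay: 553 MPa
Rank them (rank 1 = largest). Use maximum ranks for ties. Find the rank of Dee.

5

Sorted (descending): 619, 619, 553, 553, 553
The 2 values of 619 occupy positions 1–2 → each gets rank 2.
The 3 values of 553 occupy positions 3–5 → each gets rank 5.
Dee has value 553 MPa → rank 5.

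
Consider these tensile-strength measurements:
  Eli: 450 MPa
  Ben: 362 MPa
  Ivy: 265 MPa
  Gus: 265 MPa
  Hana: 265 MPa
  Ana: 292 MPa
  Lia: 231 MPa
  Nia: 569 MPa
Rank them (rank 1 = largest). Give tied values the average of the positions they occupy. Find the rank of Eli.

2

Sorted (descending): 569, 450, 362, 292, 265, 265, 265, 231
The 3 values of 265 occupy positions 5–7 → average rank 6.
Eli has value 450 MPa → rank 2.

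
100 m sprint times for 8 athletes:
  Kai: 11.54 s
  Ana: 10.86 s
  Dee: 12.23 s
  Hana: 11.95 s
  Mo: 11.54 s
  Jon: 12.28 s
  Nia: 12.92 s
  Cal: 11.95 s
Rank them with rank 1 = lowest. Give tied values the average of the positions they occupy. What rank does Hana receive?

Sorted (ascending): 10.86, 11.54, 11.54, 11.95, 11.95, 12.23, 12.28, 12.92
The 2 values of 11.54 occupy positions 2–3 → average rank (2+3)/2 = 2.5.
The 2 values of 11.95 occupy positions 4–5 → average rank (4+5)/2 = 4.5.
Hana has value 11.95 s → rank 4.5.

4.5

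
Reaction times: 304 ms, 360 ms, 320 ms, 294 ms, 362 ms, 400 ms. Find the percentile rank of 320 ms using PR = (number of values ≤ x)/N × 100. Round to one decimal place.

50.0

N = 6.
Strictly below 320: 2. Equal to 320: 1.
PR = 3/6 × 100 = 50.0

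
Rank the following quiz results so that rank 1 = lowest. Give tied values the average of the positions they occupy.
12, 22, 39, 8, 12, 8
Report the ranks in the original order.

Sorted (ascending): 8, 8, 12, 12, 22, 39
The 2 values of 8 occupy positions 1–2 → average rank (1+2)/2 = 1.5.
The 2 values of 12 occupy positions 3–4 → average rank (3+4)/2 = 3.5.

3.5, 5, 6, 1.5, 3.5, 1.5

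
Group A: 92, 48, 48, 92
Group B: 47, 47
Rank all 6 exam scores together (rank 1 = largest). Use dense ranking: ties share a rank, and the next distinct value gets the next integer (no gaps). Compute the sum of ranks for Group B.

Sorted (descending): 92, 92, 48, 48, 47, 47
The 2 values of 92 share dense rank 1.
The 2 values of 48 share dense rank 2.
The 2 values of 47 share dense rank 3.
Group B values → pooled ranks: 47→3, 47→3
Rank sum = 3 + 3 = 6

6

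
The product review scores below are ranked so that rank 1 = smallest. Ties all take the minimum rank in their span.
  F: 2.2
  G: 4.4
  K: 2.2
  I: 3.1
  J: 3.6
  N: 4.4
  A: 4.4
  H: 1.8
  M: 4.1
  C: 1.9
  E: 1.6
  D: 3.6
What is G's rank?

10

Sorted (ascending): 1.6, 1.8, 1.9, 2.2, 2.2, 3.1, 3.6, 3.6, 4.1, 4.4, 4.4, 4.4
The 2 values of 2.2 occupy positions 4–5 → each gets rank 4.
The 2 values of 3.6 occupy positions 7–8 → each gets rank 7.
The 3 values of 4.4 occupy positions 10–12 → each gets rank 10.
G has value 4.4 → rank 10.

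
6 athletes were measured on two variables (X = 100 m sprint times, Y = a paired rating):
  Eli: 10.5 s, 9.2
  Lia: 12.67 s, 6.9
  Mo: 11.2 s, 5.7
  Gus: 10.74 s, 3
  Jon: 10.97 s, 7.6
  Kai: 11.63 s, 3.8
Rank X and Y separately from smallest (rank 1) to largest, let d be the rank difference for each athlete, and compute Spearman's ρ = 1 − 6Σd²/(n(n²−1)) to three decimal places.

-0.257

Ranks of variable 1: 1, 6, 4, 2, 3, 5
Ranks of variable 2: 6, 4, 3, 1, 5, 2
d = r₁ − r₂: -5, 2, 1, 1, -2, 3
d²: 25, 4, 1, 1, 4, 9; Σd² = 44
ρ = 1 − 6·44/(6·35) = 1 − 264/210 = -0.257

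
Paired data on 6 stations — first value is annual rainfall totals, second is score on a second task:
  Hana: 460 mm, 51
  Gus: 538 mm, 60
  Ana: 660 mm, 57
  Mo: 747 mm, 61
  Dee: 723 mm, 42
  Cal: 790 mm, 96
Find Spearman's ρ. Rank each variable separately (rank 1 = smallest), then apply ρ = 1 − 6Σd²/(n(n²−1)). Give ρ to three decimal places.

Ranks of variable 1: 1, 2, 3, 5, 4, 6
Ranks of variable 2: 2, 4, 3, 5, 1, 6
d = r₁ − r₂: -1, -2, 0, 0, 3, 0
d²: 1, 4, 0, 0, 9, 0; Σd² = 14
ρ = 1 − 6·14/(6·35) = 1 − 84/210 = 0.600

0.600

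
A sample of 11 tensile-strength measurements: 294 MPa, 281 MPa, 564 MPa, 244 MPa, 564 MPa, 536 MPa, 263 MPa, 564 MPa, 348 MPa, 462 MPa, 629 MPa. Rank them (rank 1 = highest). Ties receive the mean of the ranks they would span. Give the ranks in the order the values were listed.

Sorted (descending): 629, 564, 564, 564, 536, 462, 348, 294, 281, 263, 244
The 3 values of 564 occupy positions 2–4 → average rank 3.

8, 9, 3, 11, 3, 5, 10, 3, 7, 6, 1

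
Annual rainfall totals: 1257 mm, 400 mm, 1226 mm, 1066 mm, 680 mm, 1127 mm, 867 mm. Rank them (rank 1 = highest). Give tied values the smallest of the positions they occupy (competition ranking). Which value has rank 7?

Sorted (descending): 1257, 1226, 1127, 1066, 867, 680, 400
No ties — each value takes its position as its rank.
Rank 7 → value 400.

400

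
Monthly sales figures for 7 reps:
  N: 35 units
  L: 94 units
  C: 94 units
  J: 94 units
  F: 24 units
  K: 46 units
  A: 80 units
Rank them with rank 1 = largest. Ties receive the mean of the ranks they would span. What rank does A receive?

Sorted (descending): 94, 94, 94, 80, 46, 35, 24
The 3 values of 94 occupy positions 1–3 → average rank 2.
A has value 80 units → rank 4.

4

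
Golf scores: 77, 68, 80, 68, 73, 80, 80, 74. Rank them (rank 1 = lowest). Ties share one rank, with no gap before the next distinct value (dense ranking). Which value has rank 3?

Sorted (ascending): 68, 68, 73, 74, 77, 80, 80, 80
The 2 values of 68 share dense rank 1.
The 3 values of 80 share dense rank 5.
Remaining distinct values take the next consecutive integers.
Rank 3 → value 74.

74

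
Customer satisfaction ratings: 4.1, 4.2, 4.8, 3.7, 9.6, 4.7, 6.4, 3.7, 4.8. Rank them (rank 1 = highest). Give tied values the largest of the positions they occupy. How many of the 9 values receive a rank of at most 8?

7

Sorted (descending): 9.6, 6.4, 4.8, 4.8, 4.7, 4.2, 4.1, 3.7, 3.7
The 2 values of 4.8 occupy positions 3–4 → each gets rank 4.
The 2 values of 3.7 occupy positions 8–9 → each gets rank 9.
Ranks ≤ 8: {1, 2, 4, 4, 5, 6, 7} → 7 values.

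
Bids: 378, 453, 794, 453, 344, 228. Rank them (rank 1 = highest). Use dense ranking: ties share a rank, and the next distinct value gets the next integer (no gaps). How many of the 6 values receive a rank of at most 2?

Sorted (descending): 794, 453, 453, 378, 344, 228
The 2 values of 453 share dense rank 2.
Remaining distinct values take the next consecutive integers.
Ranks ≤ 2: {1, 2, 2} → 3 values.

3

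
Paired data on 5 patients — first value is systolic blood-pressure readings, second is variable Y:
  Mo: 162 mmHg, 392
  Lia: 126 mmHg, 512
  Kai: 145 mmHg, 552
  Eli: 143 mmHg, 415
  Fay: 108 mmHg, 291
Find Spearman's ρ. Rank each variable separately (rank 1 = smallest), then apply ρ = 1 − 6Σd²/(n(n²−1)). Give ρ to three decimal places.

0.300

Ranks of variable 1: 5, 2, 4, 3, 1
Ranks of variable 2: 2, 4, 5, 3, 1
d = r₁ − r₂: 3, -2, -1, 0, 0
d²: 9, 4, 1, 0, 0; Σd² = 14
ρ = 1 − 6·14/(5·24) = 1 − 84/120 = 0.300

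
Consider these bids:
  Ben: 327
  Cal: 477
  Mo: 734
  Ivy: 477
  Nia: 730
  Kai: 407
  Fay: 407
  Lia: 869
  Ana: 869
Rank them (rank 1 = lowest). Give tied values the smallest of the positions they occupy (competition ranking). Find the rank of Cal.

Sorted (ascending): 327, 407, 407, 477, 477, 730, 734, 869, 869
The 2 values of 407 occupy positions 2–3 → each gets rank 2.
The 2 values of 477 occupy positions 4–5 → each gets rank 4.
The 2 values of 869 occupy positions 8–9 → each gets rank 8.
Cal has value 477 → rank 4.

4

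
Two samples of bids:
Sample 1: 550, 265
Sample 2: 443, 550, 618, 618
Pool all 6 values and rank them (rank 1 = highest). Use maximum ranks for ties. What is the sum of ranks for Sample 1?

10

Sorted (descending): 618, 618, 550, 550, 443, 265
The 2 values of 618 occupy positions 1–2 → each gets rank 2.
The 2 values of 550 occupy positions 3–4 → each gets rank 4.
Sample 1 values → pooled ranks: 550→4, 265→6
Rank sum = 4 + 6 = 10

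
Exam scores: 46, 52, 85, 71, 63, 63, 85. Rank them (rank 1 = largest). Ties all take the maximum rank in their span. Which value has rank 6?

Sorted (descending): 85, 85, 71, 63, 63, 52, 46
The 2 values of 85 occupy positions 1–2 → each gets rank 2.
The 2 values of 63 occupy positions 4–5 → each gets rank 5.
Rank 6 → value 52.

52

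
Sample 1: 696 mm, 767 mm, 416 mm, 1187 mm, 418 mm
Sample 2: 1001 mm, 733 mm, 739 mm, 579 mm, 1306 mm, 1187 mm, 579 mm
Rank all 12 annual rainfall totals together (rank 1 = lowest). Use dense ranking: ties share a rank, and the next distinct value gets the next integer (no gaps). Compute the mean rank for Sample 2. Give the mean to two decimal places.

Sorted (ascending): 416, 418, 579, 579, 696, 733, 739, 767, 1001, 1187, 1187, 1306
The 2 values of 579 share dense rank 3.
The 2 values of 1187 share dense rank 9.
Remaining distinct values take the next consecutive integers.
Sample 2 values → pooled ranks: 1001→8, 733→5, 739→6, 579→3, 1306→10, 1187→9, 579→3
Mean rank = (8 + 5 + 6 + 3 + 10 + 9 + 3) / 7 = 6.29

6.29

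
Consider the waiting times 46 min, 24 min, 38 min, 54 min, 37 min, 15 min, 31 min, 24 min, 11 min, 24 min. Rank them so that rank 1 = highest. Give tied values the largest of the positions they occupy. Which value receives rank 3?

38

Sorted (descending): 54, 46, 38, 37, 31, 24, 24, 24, 15, 11
The 3 values of 24 occupy positions 6–8 → each gets rank 8.
Rank 3 → value 38.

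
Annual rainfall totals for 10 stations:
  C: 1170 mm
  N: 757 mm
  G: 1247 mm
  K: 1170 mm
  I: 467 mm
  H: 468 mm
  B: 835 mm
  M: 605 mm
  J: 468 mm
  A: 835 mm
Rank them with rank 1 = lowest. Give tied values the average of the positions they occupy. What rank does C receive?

8.5

Sorted (ascending): 467, 468, 468, 605, 757, 835, 835, 1170, 1170, 1247
The 2 values of 468 occupy positions 2–3 → average rank (2+3)/2 = 2.5.
The 2 values of 835 occupy positions 6–7 → average rank (6+7)/2 = 6.5.
The 2 values of 1170 occupy positions 8–9 → average rank (8+9)/2 = 8.5.
C has value 1170 mm → rank 8.5.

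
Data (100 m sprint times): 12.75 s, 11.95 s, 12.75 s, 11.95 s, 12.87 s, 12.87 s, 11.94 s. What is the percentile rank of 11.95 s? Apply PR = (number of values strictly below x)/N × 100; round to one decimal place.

14.3

N = 7.
Strictly below 11.95: 1. Equal to 11.95: 2.
PR = 1/7 × 100 = 14.3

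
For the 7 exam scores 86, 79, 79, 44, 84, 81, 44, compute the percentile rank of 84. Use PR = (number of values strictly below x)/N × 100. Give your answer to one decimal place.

71.4

N = 7.
Strictly below 84: 5. Equal to 84: 1.
PR = 5/7 × 100 = 71.4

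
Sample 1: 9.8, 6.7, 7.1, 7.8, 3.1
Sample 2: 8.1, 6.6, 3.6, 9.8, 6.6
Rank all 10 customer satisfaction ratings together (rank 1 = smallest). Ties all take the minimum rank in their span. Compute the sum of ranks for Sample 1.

Sorted (ascending): 3.1, 3.6, 6.6, 6.6, 6.7, 7.1, 7.8, 8.1, 9.8, 9.8
The 2 values of 6.6 occupy positions 3–4 → each gets rank 3.
The 2 values of 9.8 occupy positions 9–10 → each gets rank 9.
Sample 1 values → pooled ranks: 9.8→9, 6.7→5, 7.1→6, 7.8→7, 3.1→1
Rank sum = 9 + 5 + 6 + 7 + 1 = 28

28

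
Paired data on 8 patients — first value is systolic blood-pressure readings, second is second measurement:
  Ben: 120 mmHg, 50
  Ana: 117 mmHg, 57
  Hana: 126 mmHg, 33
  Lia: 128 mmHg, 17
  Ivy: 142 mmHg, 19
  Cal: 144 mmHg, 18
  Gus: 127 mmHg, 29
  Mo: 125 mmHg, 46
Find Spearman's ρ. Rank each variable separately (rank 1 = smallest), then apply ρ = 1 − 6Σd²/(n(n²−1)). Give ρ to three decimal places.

Ranks of variable 1: 2, 1, 4, 6, 7, 8, 5, 3
Ranks of variable 2: 7, 8, 5, 1, 3, 2, 4, 6
d = r₁ − r₂: -5, -7, -1, 5, 4, 6, 1, -3
d²: 25, 49, 1, 25, 16, 36, 1, 9; Σd² = 162
ρ = 1 − 6·162/(8·63) = 1 − 972/504 = -0.929

-0.929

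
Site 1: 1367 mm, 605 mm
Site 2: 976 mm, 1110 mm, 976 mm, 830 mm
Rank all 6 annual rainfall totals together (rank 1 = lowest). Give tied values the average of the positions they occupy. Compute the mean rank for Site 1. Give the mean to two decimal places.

3.50

Sorted (ascending): 605, 830, 976, 976, 1110, 1367
The 2 values of 976 occupy positions 3–4 → average rank (3+4)/2 = 3.5.
Site 1 values → pooled ranks: 1367→6, 605→1
Mean rank = (6 + 1) / 2 = 3.50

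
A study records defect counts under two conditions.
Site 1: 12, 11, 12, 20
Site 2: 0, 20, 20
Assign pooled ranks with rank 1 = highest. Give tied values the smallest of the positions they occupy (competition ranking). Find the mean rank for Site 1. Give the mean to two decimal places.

Sorted (descending): 20, 20, 20, 12, 12, 11, 0
The 3 values of 20 occupy positions 1–3 → each gets rank 1.
The 2 values of 12 occupy positions 4–5 → each gets rank 4.
Site 1 values → pooled ranks: 12→4, 11→6, 12→4, 20→1
Mean rank = (4 + 6 + 4 + 1) / 4 = 3.75

3.75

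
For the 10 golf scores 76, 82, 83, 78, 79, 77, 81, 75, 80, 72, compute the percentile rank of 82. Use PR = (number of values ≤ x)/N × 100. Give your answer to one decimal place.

90.0

N = 10.
Strictly below 82: 8. Equal to 82: 1.
PR = 9/10 × 100 = 90.0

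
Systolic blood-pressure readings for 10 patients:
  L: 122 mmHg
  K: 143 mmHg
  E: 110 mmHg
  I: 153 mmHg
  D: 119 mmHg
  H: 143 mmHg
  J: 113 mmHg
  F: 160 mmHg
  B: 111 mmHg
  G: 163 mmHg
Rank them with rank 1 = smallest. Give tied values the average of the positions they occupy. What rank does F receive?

9

Sorted (ascending): 110, 111, 113, 119, 122, 143, 143, 153, 160, 163
The 2 values of 143 occupy positions 6–7 → average rank (6+7)/2 = 6.5.
F has value 160 mmHg → rank 9.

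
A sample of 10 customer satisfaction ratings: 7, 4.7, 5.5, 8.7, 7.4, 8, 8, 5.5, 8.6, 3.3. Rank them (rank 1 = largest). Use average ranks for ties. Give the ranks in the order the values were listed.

6, 9, 7.5, 1, 5, 3.5, 3.5, 7.5, 2, 10

Sorted (descending): 8.7, 8.6, 8, 8, 7.4, 7, 5.5, 5.5, 4.7, 3.3
The 2 values of 8 occupy positions 3–4 → average rank (3+4)/2 = 3.5.
The 2 values of 5.5 occupy positions 7–8 → average rank (7+8)/2 = 7.5.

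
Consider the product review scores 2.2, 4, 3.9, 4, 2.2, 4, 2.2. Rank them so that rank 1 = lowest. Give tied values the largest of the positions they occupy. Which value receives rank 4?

3.9

Sorted (ascending): 2.2, 2.2, 2.2, 3.9, 4, 4, 4
The 3 values of 2.2 occupy positions 1–3 → each gets rank 3.
The 3 values of 4 occupy positions 5–7 → each gets rank 7.
Rank 4 → value 3.9.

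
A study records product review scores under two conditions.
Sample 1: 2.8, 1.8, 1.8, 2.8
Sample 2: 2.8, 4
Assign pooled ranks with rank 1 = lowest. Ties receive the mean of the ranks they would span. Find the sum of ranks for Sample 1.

Sorted (ascending): 1.8, 1.8, 2.8, 2.8, 2.8, 4
The 2 values of 1.8 occupy positions 1–2 → average rank (1+2)/2 = 1.5.
The 3 values of 2.8 occupy positions 3–5 → average rank 4.
Sample 1 values → pooled ranks: 2.8→4, 1.8→1.5, 1.8→1.5, 2.8→4
Rank sum = 4 + 1.5 + 1.5 + 4 = 11

11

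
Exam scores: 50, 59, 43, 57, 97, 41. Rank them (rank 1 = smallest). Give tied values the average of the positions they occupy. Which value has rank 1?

41

Sorted (ascending): 41, 43, 50, 57, 59, 97
No ties — each value takes its position as its rank.
Rank 1 → value 41.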